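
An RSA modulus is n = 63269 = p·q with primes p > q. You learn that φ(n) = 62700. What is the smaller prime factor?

φ(n) = (p−1)(q−1) = n − (p+q) + 1, so p + q = 63269 − 62700 + 1 = 570.
p and q are the roots of t² − 570t + 63269 = 0.
Discriminant: 570² − 4·63269 = 324900 − 253076 = 71824; √71824 = 268.
q = (570 − 268)/2 = 151, p = (570 + 268)/2 = 419.
Check: 151 · 419 = 63269.

151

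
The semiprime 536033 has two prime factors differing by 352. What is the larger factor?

Since p = q + 352, we have 536033 = q(q + 352), so q² + 352q − 536033 = 0.
Discriminant: 352² + 4·536033 = 123904 + 2144132 = 2268036; √2268036 = 1506.
q = (−352 + 1506)/2 = 577, and p = q + 352 = 929.
Check: 577 · 929 = 536033.

929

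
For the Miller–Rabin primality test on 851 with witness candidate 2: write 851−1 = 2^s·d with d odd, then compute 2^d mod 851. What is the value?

542

851 − 1 = 850 = 2^1 · 425, so d = 425.
2^1 ≡ 2 (mod 851)
2^2 ≡ 2^2 = 4 ≡ 4 (mod 851)
2^4 ≡ 4^2 = 16 ≡ 16 (mod 851)
2^8 ≡ 16^2 = 256 ≡ 256 (mod 851)
2^16 ≡ 256^2 = 65536 ≡ 9 (mod 851)
2^32 ≡ 9^2 = 81 ≡ 81 (mod 851)
2^64 ≡ 81^2 = 6561 ≡ 604 (mod 851)
2^128 ≡ 604^2 = 364816 ≡ 588 (mod 851)
2^256 ≡ 588^2 = 345744 ≡ 238 (mod 851)
425 = 256 + 128 + 32 + 8 + 1 in binary powers of 2.
So 2^425 ≡ 238 · 588 · 81 · 256 · 2 ≡ 542 (mod 851).
Squaring chain: 542; never reaches −1, so base 2 is a Miller–Rabin witness that 851 is composite.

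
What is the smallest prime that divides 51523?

67

51523 is odd.
Digit sum 16, not divisible by 3.
Ends in 3: not divisible by 5.
7: 51523 = 7·7360 + 3
11: 51523 = 11·4683 + 10
13: 51523 = 13·3963 + 4
17: 51523 = 17·3030 + 13
19: 51523 = 19·2711 + 14
23: 51523 = 23·2240 + 3
29: 51523 = 29·1776 + 19
31: 51523 = 31·1662 + 1
37: 51523 = 37·1392 + 19
41: 51523 = 41·1256 + 27
43: 51523 = 43·1198 + 9
47: 51523 = 47·1096 + 11
53: 51523 = 53·972 + 7
59: 51523 = 59·873 + 16
61: 51523 = 61·844 + 39
67: 51523 = 67·769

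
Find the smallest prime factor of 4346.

2

4346 is even: 2 divides it.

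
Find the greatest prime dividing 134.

134 = 2 · 67
67 is prime.
So 134 = 2 · 67; the largest prime factor is 67.

67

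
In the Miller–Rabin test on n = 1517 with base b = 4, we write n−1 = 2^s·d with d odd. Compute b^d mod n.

892

1517 − 1 = 1516 = 2^2 · 379, so d = 379.
4^1 ≡ 4 (mod 1517)
4^2 ≡ 4^2 = 16 ≡ 16 (mod 1517)
4^4 ≡ 16^2 = 256 ≡ 256 (mod 1517)
4^8 ≡ 256^2 = 65536 ≡ 305 (mod 1517)
4^16 ≡ 305^2 = 93025 ≡ 488 (mod 1517)
4^32 ≡ 488^2 = 238144 ≡ 1492 (mod 1517)
4^64 ≡ 1492^2 = 2226064 ≡ 625 (mod 1517)
4^128 ≡ 625^2 = 390625 ≡ 756 (mod 1517)
4^256 ≡ 756^2 = 571536 ≡ 1144 (mod 1517)
379 = 256 + 64 + 32 + 16 + 8 + 2 + 1 in binary powers of 2.
So 4^379 ≡ 1144 · 625 · 1492 · 488 · 305 · 16 · 4 ≡ 892 (mod 1517).
Squaring chain: 892 → 756; never reaches −1, so base 4 is a Miller–Rabin witness that 1517 is composite.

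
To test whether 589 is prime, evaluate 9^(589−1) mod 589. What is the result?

140

9^1 ≡ 9 (mod 589)
9^2 ≡ 9^2 = 81 ≡ 81 (mod 589)
9^4 ≡ 81^2 = 6561 ≡ 82 (mod 589)
9^8 ≡ 82^2 = 6724 ≡ 245 (mod 589)
9^16 ≡ 245^2 = 60025 ≡ 536 (mod 589)
9^32 ≡ 536^2 = 287296 ≡ 453 (mod 589)
9^64 ≡ 453^2 = 205209 ≡ 237 (mod 589)
9^128 ≡ 237^2 = 56169 ≡ 214 (mod 589)
9^256 ≡ 214^2 = 45796 ≡ 443 (mod 589)
9^512 ≡ 443^2 = 196249 ≡ 112 (mod 589)
588 = 512 + 64 + 8 + 4 in binary powers of 2.
So 9^588 ≡ 112 · 237 · 245 · 82 ≡ 140 (mod 589).
Since 140 ≠ 1, base 9 is a Fermat witness: 589 is composite.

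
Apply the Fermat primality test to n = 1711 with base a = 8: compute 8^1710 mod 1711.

8^1 ≡ 8 (mod 1711)
8^2 ≡ 8^2 = 64 ≡ 64 (mod 1711)
8^4 ≡ 64^2 = 4096 ≡ 674 (mod 1711)
8^8 ≡ 674^2 = 454276 ≡ 861 (mod 1711)
8^16 ≡ 861^2 = 741321 ≡ 458 (mod 1711)
8^32 ≡ 458^2 = 209764 ≡ 1022 (mod 1711)
8^64 ≡ 1022^2 = 1044484 ≡ 774 (mod 1711)
8^128 ≡ 774^2 = 599076 ≡ 226 (mod 1711)
8^256 ≡ 226^2 = 51076 ≡ 1457 (mod 1711)
8^512 ≡ 1457^2 = 2122849 ≡ 1209 (mod 1711)
8^1024 ≡ 1209^2 = 1461681 ≡ 487 (mod 1711)
1710 = 1024 + 512 + 128 + 32 + 8 + 4 + 2 in binary powers of 2.
So 8^1710 ≡ 487 · 1209 · 226 · 1022 · 861 · 674 · 64 ≡ 789 (mod 1711).
Since 789 ≠ 1, base 8 is a Fermat witness: 1711 is composite.

789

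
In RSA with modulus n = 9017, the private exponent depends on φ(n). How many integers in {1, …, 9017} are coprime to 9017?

Factor: 9017 = 71 · 127.
φ(9017) = (71−1) · (127−1) = 70 · 126 = 8820.

8820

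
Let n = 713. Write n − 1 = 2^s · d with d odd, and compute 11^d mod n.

713 − 1 = 712 = 2^3 · 89, so d = 89.
11^1 ≡ 11 (mod 713)
11^2 ≡ 11^2 = 121 ≡ 121 (mod 713)
11^4 ≡ 121^2 = 14641 ≡ 381 (mod 713)
11^8 ≡ 381^2 = 145161 ≡ 422 (mod 713)
11^16 ≡ 422^2 = 178084 ≡ 547 (mod 713)
11^32 ≡ 547^2 = 299209 ≡ 462 (mod 713)
11^64 ≡ 462^2 = 213444 ≡ 257 (mod 713)
89 = 64 + 16 + 8 + 1 in binary powers of 2.
So 11^89 ≡ 257 · 547 · 422 · 11 ≡ 172 (mod 713).
Squaring chain: 172 → 351 → 565; never reaches −1, so base 11 is a Miller–Rabin witness that 713 is composite.

172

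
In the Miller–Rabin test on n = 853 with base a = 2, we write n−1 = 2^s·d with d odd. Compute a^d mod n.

853 − 1 = 852 = 2^2 · 213, so d = 213.
2^1 ≡ 2 (mod 853)
2^2 ≡ 2^2 = 4 ≡ 4 (mod 853)
2^4 ≡ 4^2 = 16 ≡ 16 (mod 853)
2^8 ≡ 16^2 = 256 ≡ 256 (mod 853)
2^16 ≡ 256^2 = 65536 ≡ 708 (mod 853)
2^32 ≡ 708^2 = 501264 ≡ 553 (mod 853)
2^64 ≡ 553^2 = 305809 ≡ 435 (mod 853)
2^128 ≡ 435^2 = 189225 ≡ 712 (mod 853)
213 = 128 + 64 + 16 + 4 + 1 in binary powers of 2.
So 2^213 ≡ 712 · 435 · 708 · 16 · 2 ≡ 333 (mod 853).
Squaring chain: 333 → 852; reaches −1, so base 2 does not prove 853 composite.

333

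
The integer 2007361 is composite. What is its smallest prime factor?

37

2007361 is odd.
Digit sum 19, not divisible by 3.
Ends in 1: not divisible by 5.
7: 2007361 = 7·286765 + 6
11: 2007361 = 11·182487 + 4
13: 2007361 = 13·154412 + 5
17: 2007361 = 17·118080 + 1
19: 2007361 = 19·105650 + 11
23: 2007361 = 23·87276 + 13
29: 2007361 = 29·69219 + 10
31: 2007361 = 31·64753 + 18
37: 2007361 = 37·54253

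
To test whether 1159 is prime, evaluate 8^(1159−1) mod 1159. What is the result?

590

8^1 ≡ 8 (mod 1159)
8^2 ≡ 8^2 = 64 ≡ 64 (mod 1159)
8^4 ≡ 64^2 = 4096 ≡ 619 (mod 1159)
8^8 ≡ 619^2 = 383161 ≡ 691 (mod 1159)
8^16 ≡ 691^2 = 477481 ≡ 1132 (mod 1159)
8^32 ≡ 1132^2 = 1281424 ≡ 729 (mod 1159)
8^64 ≡ 729^2 = 531441 ≡ 619 (mod 1159)
8^128 ≡ 619^2 = 383161 ≡ 691 (mod 1159)
8^256 ≡ 691^2 = 477481 ≡ 1132 (mod 1159)
8^512 ≡ 1132^2 = 1281424 ≡ 729 (mod 1159)
8^1024 ≡ 729^2 = 531441 ≡ 619 (mod 1159)
1158 = 1024 + 128 + 4 + 2 in binary powers of 2.
So 8^1158 ≡ 619 · 691 · 619 · 64 ≡ 590 (mod 1159).
Since 590 ≠ 1, base 8 is a Fermat witness: 1159 is composite.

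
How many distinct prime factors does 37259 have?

37259 = 19 · 1961
1961 = 37 · 53
37259 = 19 · 37 · 53, which has 3 distinct prime factors.

3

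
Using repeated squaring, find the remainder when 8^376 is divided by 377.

53

8^1 ≡ 8 (mod 377)
8^2 ≡ 8^2 = 64 ≡ 64 (mod 377)
8^4 ≡ 64^2 = 4096 ≡ 326 (mod 377)
8^8 ≡ 326^2 = 106276 ≡ 339 (mod 377)
8^16 ≡ 339^2 = 114921 ≡ 313 (mod 377)
8^32 ≡ 313^2 = 97969 ≡ 326 (mod 377)
8^64 ≡ 326^2 = 106276 ≡ 339 (mod 377)
8^128 ≡ 339^2 = 114921 ≡ 313 (mod 377)
8^256 ≡ 313^2 = 97969 ≡ 326 (mod 377)
376 = 256 + 64 + 32 + 16 + 8 in binary powers of 2.
So 8^376 ≡ 326 · 339 · 326 · 313 · 339 ≡ 53 (mod 377).
Since 53 ≠ 1, base 8 is a Fermat witness: 377 is composite.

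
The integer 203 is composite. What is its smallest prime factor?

203 is odd.
Digit sum 5, not divisible by 3.
Ends in 3: not divisible by 5.
7: 203 = 7·29

7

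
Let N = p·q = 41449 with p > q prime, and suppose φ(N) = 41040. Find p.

φ(n) = (p−1)(q−1) = n − (p+q) + 1, so p + q = 41449 − 41040 + 1 = 410.
p and q are the roots of t² − 410t + 41449 = 0.
Discriminant: 410² − 4·41449 = 168100 − 165796 = 2304; √2304 = 48.
q = (410 − 48)/2 = 181, p = (410 + 48)/2 = 229.
Check: 181 · 229 = 41449.

229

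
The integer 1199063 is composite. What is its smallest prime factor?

29

1199063 is odd.
Digit sum 29, not divisible by 3.
Ends in 3: not divisible by 5.
7: 1199063 = 7·171294 + 5
11: 1199063 = 11·109005 + 8
13: 1199063 = 13·92235 + 8
17: 1199063 = 17·70533 + 2
19: 1199063 = 19·63108 + 11
23: 1199063 = 23·52133 + 4
29: 1199063 = 29·41347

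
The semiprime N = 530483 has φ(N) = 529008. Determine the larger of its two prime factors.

857

φ(n) = (p−1)(q−1) = n − (p+q) + 1, so p + q = 530483 − 529008 + 1 = 1476.
p and q are the roots of t² − 1476t + 530483 = 0.
Discriminant: 1476² − 4·530483 = 2178576 − 2121932 = 56644; √56644 = 238.
q = (1476 − 238)/2 = 619, p = (1476 + 238)/2 = 857.
Check: 619 · 857 = 530483.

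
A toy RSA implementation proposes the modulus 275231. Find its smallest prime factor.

275231 is odd.
Digit sum 20, not divisible by 3.
Ends in 1: not divisible by 5.
7: 275231 = 7·39318 + 5
11: 275231 = 11·25021

11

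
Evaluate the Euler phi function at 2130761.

Factor: 2130761 = 103 · 137 · 151.
φ(2130761) = (103−1) · (137−1) · (151−1) = 102 · 136 · 150 = 2080800.

2080800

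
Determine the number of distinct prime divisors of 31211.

31211 = 23^2 · 59
31211 = 23^2 · 59, which has 2 distinct prime factors.

2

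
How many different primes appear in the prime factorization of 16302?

16302 = 2 · 8151
8151 = 3 · 2717
2717 = 11 · 247
247 = 13 · 19
16302 = 2 · 3 · 11 · 13 · 19, which has 5 distinct prime factors.

5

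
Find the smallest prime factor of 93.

93 is odd.
Digit sum 12, divisible by 3.

3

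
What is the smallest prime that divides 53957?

79

53957 is odd.
Digit sum 29, not divisible by 3.
Ends in 7: not divisible by 5.
7: 53957 = 7·7708 + 1
11: 53957 = 11·4905 + 2
13: 53957 = 13·4150 + 7
17: 53957 = 17·3173 + 16
19: 53957 = 19·2839 + 16
23: 53957 = 23·2345 + 22
29: 53957 = 29·1860 + 17
31: 53957 = 31·1740 + 17
37: 53957 = 37·1458 + 11
41: 53957 = 41·1316 + 1
43: 53957 = 43·1254 + 35
47: 53957 = 47·1148 + 1
53: 53957 = 53·1018 + 3
59: 53957 = 59·914 + 31
61: 53957 = 61·884 + 33
67: 53957 = 67·805 + 22
71: 53957 = 71·759 + 68
73: 53957 = 73·739 + 10
79: 53957 = 79·683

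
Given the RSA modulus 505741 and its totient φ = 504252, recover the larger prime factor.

967

φ(n) = (p−1)(q−1) = n − (p+q) + 1, so p + q = 505741 − 504252 + 1 = 1490.
p and q are the roots of t² − 1490t + 505741 = 0.
Discriminant: 1490² − 4·505741 = 2220100 − 2022964 = 197136; √197136 = 444.
q = (1490 − 444)/2 = 523, p = (1490 + 444)/2 = 967.
Check: 523 · 967 = 505741.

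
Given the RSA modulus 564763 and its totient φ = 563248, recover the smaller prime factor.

659

φ(n) = (p−1)(q−1) = n − (p+q) + 1, so p + q = 564763 − 563248 + 1 = 1516.
p and q are the roots of t² − 1516t + 564763 = 0.
Discriminant: 1516² − 4·564763 = 2298256 − 2259052 = 39204; √39204 = 198.
q = (1516 − 198)/2 = 659, p = (1516 + 198)/2 = 857.
Check: 659 · 857 = 564763.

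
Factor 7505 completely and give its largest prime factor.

7505 = 5 · 1501
1501 = 19 · 79
79 is prime.
So 7505 = 5 · 19 · 79; the largest prime factor is 79.

79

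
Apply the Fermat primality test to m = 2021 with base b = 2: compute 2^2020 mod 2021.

2^1 ≡ 2 (mod 2021)
2^2 ≡ 2^2 = 4 ≡ 4 (mod 2021)
2^4 ≡ 4^2 = 16 ≡ 16 (mod 2021)
2^8 ≡ 16^2 = 256 ≡ 256 (mod 2021)
2^16 ≡ 256^2 = 65536 ≡ 864 (mod 2021)
2^32 ≡ 864^2 = 746496 ≡ 747 (mod 2021)
2^64 ≡ 747^2 = 558009 ≡ 213 (mod 2021)
2^128 ≡ 213^2 = 45369 ≡ 907 (mod 2021)
2^256 ≡ 907^2 = 822649 ≡ 102 (mod 2021)
2^512 ≡ 102^2 = 10404 ≡ 299 (mod 2021)
2^1024 ≡ 299^2 = 89401 ≡ 477 (mod 2021)
2020 = 1024 + 512 + 256 + 128 + 64 + 32 + 4 in binary powers of 2.
So 2^2020 ≡ 477 · 299 · 102 · 907 · 213 · 747 · 16 ≡ 661 (mod 2021).
Since 661 ≠ 1, base 2 is a Fermat witness: 2021 is composite.

661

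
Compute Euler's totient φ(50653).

49284

Factor: 50653 = 37^3.
φ(50653) = 37^2·(37−1) = 49284.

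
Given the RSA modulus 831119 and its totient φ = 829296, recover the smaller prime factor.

887

φ(n) = (p−1)(q−1) = n − (p+q) + 1, so p + q = 831119 − 829296 + 1 = 1824.
p and q are the roots of t² − 1824t + 831119 = 0.
Discriminant: 1824² − 4·831119 = 3326976 − 3324476 = 2500; √2500 = 50.
q = (1824 − 50)/2 = 887, p = (1824 + 50)/2 = 937.
Check: 887 · 937 = 831119.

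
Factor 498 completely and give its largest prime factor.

83

498 = 2 · 249
249 = 3 · 83
83 is prime.
So 498 = 2 · 3 · 83; the largest prime factor is 83.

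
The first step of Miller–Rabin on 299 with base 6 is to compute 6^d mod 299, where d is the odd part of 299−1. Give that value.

288

299 − 1 = 298 = 2^1 · 149, so d = 149.
6^1 ≡ 6 (mod 299)
6^2 ≡ 6^2 = 36 ≡ 36 (mod 299)
6^4 ≡ 36^2 = 1296 ≡ 100 (mod 299)
6^8 ≡ 100^2 = 10000 ≡ 133 (mod 299)
6^16 ≡ 133^2 = 17689 ≡ 48 (mod 299)
6^32 ≡ 48^2 = 2304 ≡ 211 (mod 299)
6^64 ≡ 211^2 = 44521 ≡ 269 (mod 299)
6^128 ≡ 269^2 = 72361 ≡ 3 (mod 299)
149 = 128 + 16 + 4 + 1 in binary powers of 2.
So 6^149 ≡ 3 · 48 · 100 · 6 ≡ 288 (mod 299).
Squaring chain: 288; never reaches −1, so base 6 is a Miller–Rabin witness that 299 is composite.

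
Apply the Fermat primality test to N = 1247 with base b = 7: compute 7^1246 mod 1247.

7^1 ≡ 7 (mod 1247)
7^2 ≡ 7^2 = 49 ≡ 49 (mod 1247)
7^4 ≡ 49^2 = 2401 ≡ 1154 (mod 1247)
7^8 ≡ 1154^2 = 1331716 ≡ 1167 (mod 1247)
7^16 ≡ 1167^2 = 1361889 ≡ 165 (mod 1247)
7^32 ≡ 165^2 = 27225 ≡ 1038 (mod 1247)
7^64 ≡ 1038^2 = 1077444 ≡ 36 (mod 1247)
7^128 ≡ 36^2 = 1296 ≡ 49 (mod 1247)
7^256 ≡ 49^2 = 2401 ≡ 1154 (mod 1247)
7^512 ≡ 1154^2 = 1331716 ≡ 1167 (mod 1247)
7^1024 ≡ 1167^2 = 1361889 ≡ 165 (mod 1247)
1246 = 1024 + 128 + 64 + 16 + 8 + 4 + 2 in binary powers of 2.
So 7^1246 ≡ 165 · 49 · 36 · 165 · 1167 · 1154 · 49 ≡ 552 (mod 1247).
Since 552 ≠ 1, base 7 is a Fermat witness: 1247 is composite.

552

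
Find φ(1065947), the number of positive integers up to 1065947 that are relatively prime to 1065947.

Factor: 1065947 = 79 · 103 · 131.
φ(1065947) = (79−1) · (103−1) · (131−1) = 78 · 102 · 130 = 1034280.

1034280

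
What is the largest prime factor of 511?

511 = 7 · 73
73 is prime.
So 511 = 7 · 73; the largest prime factor is 73.

73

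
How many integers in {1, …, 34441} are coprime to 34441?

30000

Factor: 34441 = 11 · 31 · 101.
φ(34441) = (11−1) · (31−1) · (101−1) = 10 · 30 · 100 = 30000.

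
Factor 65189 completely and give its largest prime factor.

73

65189 = 19 · 3431
3431 = 47 · 73
73 is prime.
So 65189 = 19 · 47 · 73; the largest prime factor is 73.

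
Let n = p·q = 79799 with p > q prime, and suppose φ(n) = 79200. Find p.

401

φ(n) = (p−1)(q−1) = n − (p+q) + 1, so p + q = 79799 − 79200 + 1 = 600.
p and q are the roots of t² − 600t + 79799 = 0.
Discriminant: 600² − 4·79799 = 360000 − 319196 = 40804; √40804 = 202.
q = (600 − 202)/2 = 199, p = (600 + 202)/2 = 401.
Check: 199 · 401 = 79799.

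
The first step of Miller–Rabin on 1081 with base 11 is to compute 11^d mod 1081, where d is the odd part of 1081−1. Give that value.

1009

1081 − 1 = 1080 = 2^3 · 135, so d = 135.
11^1 ≡ 11 (mod 1081)
11^2 ≡ 11^2 = 121 ≡ 121 (mod 1081)
11^4 ≡ 121^2 = 14641 ≡ 588 (mod 1081)
11^8 ≡ 588^2 = 345744 ≡ 905 (mod 1081)
11^16 ≡ 905^2 = 819025 ≡ 708 (mod 1081)
11^32 ≡ 708^2 = 501264 ≡ 761 (mod 1081)
11^64 ≡ 761^2 = 579121 ≡ 786 (mod 1081)
11^128 ≡ 786^2 = 617796 ≡ 545 (mod 1081)
135 = 128 + 4 + 2 + 1 in binary powers of 2.
So 11^135 ≡ 545 · 588 · 121 · 11 ≡ 1009 (mod 1081).
Squaring chain: 1009 → 860 → 196; never reaches −1, so base 11 is a Miller–Rabin witness that 1081 is composite.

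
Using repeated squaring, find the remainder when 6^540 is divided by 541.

6^1 ≡ 6 (mod 541)
6^2 ≡ 6^2 = 36 ≡ 36 (mod 541)
6^4 ≡ 36^2 = 1296 ≡ 214 (mod 541)
6^8 ≡ 214^2 = 45796 ≡ 352 (mod 541)
6^16 ≡ 352^2 = 123904 ≡ 15 (mod 541)
6^32 ≡ 15^2 = 225 ≡ 225 (mod 541)
6^64 ≡ 225^2 = 50625 ≡ 312 (mod 541)
6^128 ≡ 312^2 = 97344 ≡ 505 (mod 541)
6^256 ≡ 505^2 = 255025 ≡ 214 (mod 541)
6^512 ≡ 214^2 = 45796 ≡ 352 (mod 541)
540 = 512 + 16 + 8 + 4 in binary powers of 2.
So 6^540 ≡ 352 · 15 · 352 · 214 ≡ 1 (mod 541).
Since the result is 1, base 6 gives no evidence that 541 is composite.

1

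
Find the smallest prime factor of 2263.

2263 is odd.
Digit sum 13, not divisible by 3.
Ends in 3: not divisible by 5.
7: 2263 = 7·323 + 2
11: 2263 = 11·205 + 8
13: 2263 = 13·174 + 1
17: 2263 = 17·133 + 2
19: 2263 = 19·119 + 2
23: 2263 = 23·98 + 9
29: 2263 = 29·78 + 1
31: 2263 = 31·73

31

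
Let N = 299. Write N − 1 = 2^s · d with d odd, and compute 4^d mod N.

299 − 1 = 298 = 2^1 · 149, so d = 149.
4^1 ≡ 4 (mod 299)
4^2 ≡ 4^2 = 16 ≡ 16 (mod 299)
4^4 ≡ 16^2 = 256 ≡ 256 (mod 299)
4^8 ≡ 256^2 = 65536 ≡ 55 (mod 299)
4^16 ≡ 55^2 = 3025 ≡ 35 (mod 299)
4^32 ≡ 35^2 = 1225 ≡ 29 (mod 299)
4^64 ≡ 29^2 = 841 ≡ 243 (mod 299)
4^128 ≡ 243^2 = 59049 ≡ 146 (mod 299)
149 = 128 + 16 + 4 + 1 in binary powers of 2.
So 4^149 ≡ 146 · 35 · 256 · 4 ≡ 140 (mod 299).
Squaring chain: 140; never reaches −1, so base 4 is a Miller–Rabin witness that 299 is composite.

140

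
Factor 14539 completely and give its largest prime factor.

67

14539 = 7 · 2077
2077 = 31 · 67
67 is prime.
So 14539 = 7 · 31 · 67; the largest prime factor is 67.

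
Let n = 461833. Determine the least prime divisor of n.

461833 is odd.
Digit sum 25, not divisible by 3.
Ends in 3: not divisible by 5.
7: 461833 = 7·65976 + 1
11: 461833 = 11·41984 + 9
13: 461833 = 13·35525 + 8
17: 461833 = 17·27166 + 11
19: 461833 = 19·24307

19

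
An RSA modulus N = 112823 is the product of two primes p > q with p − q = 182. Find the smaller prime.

257

Since p = q + 182, we have 112823 = q(q + 182), so q² + 182q − 112823 = 0.
Discriminant: 182² + 4·112823 = 33124 + 451292 = 484416; √484416 = 696.
q = (−182 + 696)/2 = 257, and p = q + 182 = 439.
Check: 257 · 439 = 112823.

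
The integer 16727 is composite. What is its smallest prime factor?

16727 is odd.
Digit sum 23, not divisible by 3.
Ends in 7: not divisible by 5.
7: 16727 = 7·2389 + 4
11: 16727 = 11·1520 + 7
13: 16727 = 13·1286 + 9
17: 16727 = 17·983 + 16
19: 16727 = 19·880 + 7
23: 16727 = 23·727 + 6
29: 16727 = 29·576 + 23
31: 16727 = 31·539 + 18
37: 16727 = 37·452 + 3
41: 16727 = 41·407 + 40
43: 16727 = 43·389

43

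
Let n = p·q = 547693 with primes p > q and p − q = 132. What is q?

677

Since p = q + 132, we have 547693 = q(q + 132), so q² + 132q − 547693 = 0.
Discriminant: 132² + 4·547693 = 17424 + 2190772 = 2208196; √2208196 = 1486.
q = (−132 + 1486)/2 = 677, and p = q + 132 = 809.
Check: 677 · 809 = 547693.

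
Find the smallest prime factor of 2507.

2507 is odd.
Digit sum 14, not divisible by 3.
Ends in 7: not divisible by 5.
7: 2507 = 7·358 + 1
11: 2507 = 11·227 + 10
13: 2507 = 13·192 + 11
17: 2507 = 17·147 + 8
19: 2507 = 19·131 + 18
23: 2507 = 23·109

23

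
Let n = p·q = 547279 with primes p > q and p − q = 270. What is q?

617

Since p = q + 270, we have 547279 = q(q + 270), so q² + 270q − 547279 = 0.
Discriminant: 270² + 4·547279 = 72900 + 2189116 = 2262016; √2262016 = 1504.
q = (−270 + 1504)/2 = 617, and p = q + 270 = 887.
Check: 617 · 887 = 547279.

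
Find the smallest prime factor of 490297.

17

490297 is odd.
Digit sum 31, not divisible by 3.
Ends in 7: not divisible by 5.
7: 490297 = 7·70042 + 3
11: 490297 = 11·44572 + 5
13: 490297 = 13·37715 + 2
17: 490297 = 17·28841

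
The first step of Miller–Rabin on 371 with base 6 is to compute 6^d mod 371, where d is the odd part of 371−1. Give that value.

216

371 − 1 = 370 = 2^1 · 185, so d = 185.
6^1 ≡ 6 (mod 371)
6^2 ≡ 6^2 = 36 ≡ 36 (mod 371)
6^4 ≡ 36^2 = 1296 ≡ 183 (mod 371)
6^8 ≡ 183^2 = 33489 ≡ 99 (mod 371)
6^16 ≡ 99^2 = 9801 ≡ 155 (mod 371)
6^32 ≡ 155^2 = 24025 ≡ 281 (mod 371)
6^64 ≡ 281^2 = 78961 ≡ 309 (mod 371)
6^128 ≡ 309^2 = 95481 ≡ 134 (mod 371)
185 = 128 + 32 + 16 + 8 + 1 in binary powers of 2.
So 6^185 ≡ 134 · 281 · 155 · 99 · 6 ≡ 216 (mod 371).
Squaring chain: 216; never reaches −1, so base 6 is a Miller–Rabin witness that 371 is composite.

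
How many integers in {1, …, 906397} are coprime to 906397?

Factor: 906397 = 43 · 107 · 197.
φ(906397) = (43−1) · (107−1) · (197−1) = 42 · 106 · 196 = 872592.

872592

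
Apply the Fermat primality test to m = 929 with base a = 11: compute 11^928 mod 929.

1

11^1 ≡ 11 (mod 929)
11^2 ≡ 11^2 = 121 ≡ 121 (mod 929)
11^4 ≡ 121^2 = 14641 ≡ 706 (mod 929)
11^8 ≡ 706^2 = 498436 ≡ 492 (mod 929)
11^16 ≡ 492^2 = 242064 ≡ 524 (mod 929)
11^32 ≡ 524^2 = 274576 ≡ 521 (mod 929)
11^64 ≡ 521^2 = 271441 ≡ 173 (mod 929)
11^128 ≡ 173^2 = 29929 ≡ 201 (mod 929)
11^256 ≡ 201^2 = 40401 ≡ 454 (mod 929)
11^512 ≡ 454^2 = 206116 ≡ 807 (mod 929)
928 = 512 + 256 + 128 + 32 in binary powers of 2.
So 11^928 ≡ 807 · 454 · 201 · 521 ≡ 1 (mod 929).
Since the result is 1, base 11 gives no evidence that 929 is composite.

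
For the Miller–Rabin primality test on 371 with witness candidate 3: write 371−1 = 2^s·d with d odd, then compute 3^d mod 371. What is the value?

26

371 − 1 = 370 = 2^1 · 185, so d = 185.
3^1 ≡ 3 (mod 371)
3^2 ≡ 3^2 = 9 ≡ 9 (mod 371)
3^4 ≡ 9^2 = 81 ≡ 81 (mod 371)
3^8 ≡ 81^2 = 6561 ≡ 254 (mod 371)
3^16 ≡ 254^2 = 64516 ≡ 333 (mod 371)
3^32 ≡ 333^2 = 110889 ≡ 331 (mod 371)
3^64 ≡ 331^2 = 109561 ≡ 116 (mod 371)
3^128 ≡ 116^2 = 13456 ≡ 100 (mod 371)
185 = 128 + 32 + 16 + 8 + 1 in binary powers of 2.
So 3^185 ≡ 100 · 331 · 333 · 254 · 3 ≡ 26 (mod 371).
Squaring chain: 26; never reaches −1, so base 3 is a Miller–Rabin witness that 371 is composite.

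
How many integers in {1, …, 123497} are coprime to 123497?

110160

Factor: 123497 = 11 · 103 · 109.
φ(123497) = (11−1) · (103−1) · (109−1) = 10 · 102 · 108 = 110160.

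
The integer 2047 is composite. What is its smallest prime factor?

23

2047 is odd.
Digit sum 13, not divisible by 3.
Ends in 7: not divisible by 5.
7: 2047 = 7·292 + 3
11: 2047 = 11·186 + 1
13: 2047 = 13·157 + 6
17: 2047 = 17·120 + 7
19: 2047 = 19·107 + 14
23: 2047 = 23·89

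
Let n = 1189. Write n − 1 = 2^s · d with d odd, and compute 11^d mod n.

1189 − 1 = 1188 = 2^2 · 297, so d = 297.
11^1 ≡ 11 (mod 1189)
11^2 ≡ 11^2 = 121 ≡ 121 (mod 1189)
11^4 ≡ 121^2 = 14641 ≡ 373 (mod 1189)
11^8 ≡ 373^2 = 139129 ≡ 16 (mod 1189)
11^16 ≡ 16^2 = 256 ≡ 256 (mod 1189)
11^32 ≡ 256^2 = 65536 ≡ 141 (mod 1189)
11^64 ≡ 141^2 = 19881 ≡ 857 (mod 1189)
11^128 ≡ 857^2 = 734449 ≡ 836 (mod 1189)
11^256 ≡ 836^2 = 698896 ≡ 953 (mod 1189)
297 = 256 + 32 + 8 + 1 in binary powers of 2.
So 11^297 ≡ 953 · 141 · 16 · 11 ≡ 438 (mod 1189).
Squaring chain: 438 → 415; never reaches −1, so base 11 is a Miller–Rabin witness that 1189 is composite.

438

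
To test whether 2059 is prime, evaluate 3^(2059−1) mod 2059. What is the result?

3^1 ≡ 3 (mod 2059)
3^2 ≡ 3^2 = 9 ≡ 9 (mod 2059)
3^4 ≡ 9^2 = 81 ≡ 81 (mod 2059)
3^8 ≡ 81^2 = 6561 ≡ 384 (mod 2059)
3^16 ≡ 384^2 = 147456 ≡ 1267 (mod 2059)
3^32 ≡ 1267^2 = 1605289 ≡ 1328 (mod 2059)
3^64 ≡ 1328^2 = 1763584 ≡ 1080 (mod 2059)
3^128 ≡ 1080^2 = 1166400 ≡ 1006 (mod 2059)
3^256 ≡ 1006^2 = 1012036 ≡ 1067 (mod 2059)
3^512 ≡ 1067^2 = 1138489 ≡ 1921 (mod 2059)
3^1024 ≡ 1921^2 = 3690241 ≡ 513 (mod 2059)
3^2048 ≡ 513^2 = 263169 ≡ 1676 (mod 2059)
2058 = 2048 + 8 + 2 in binary powers of 2.
So 3^2058 ≡ 1676 · 384 · 9 ≡ 289 (mod 2059).
Since 289 ≠ 1, base 3 is a Fermat witness: 2059 is composite.

289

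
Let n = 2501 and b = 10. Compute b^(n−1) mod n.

657

10^1 ≡ 10 (mod 2501)
10^2 ≡ 10^2 = 100 ≡ 100 (mod 2501)
10^4 ≡ 100^2 = 10000 ≡ 2497 (mod 2501)
10^8 ≡ 2497^2 = 6235009 ≡ 16 (mod 2501)
10^16 ≡ 16^2 = 256 ≡ 256 (mod 2501)
10^32 ≡ 256^2 = 65536 ≡ 510 (mod 2501)
10^64 ≡ 510^2 = 260100 ≡ 2497 (mod 2501)
10^128 ≡ 2497^2 = 6235009 ≡ 16 (mod 2501)
10^256 ≡ 16^2 = 256 ≡ 256 (mod 2501)
10^512 ≡ 256^2 = 65536 ≡ 510 (mod 2501)
10^1024 ≡ 510^2 = 260100 ≡ 2497 (mod 2501)
10^2048 ≡ 2497^2 = 6235009 ≡ 16 (mod 2501)
2500 = 2048 + 256 + 128 + 64 + 4 in binary powers of 2.
So 10^2500 ≡ 16 · 256 · 16 · 2497 · 2497 ≡ 657 (mod 2501).
Since 657 ≠ 1, base 10 is a Fermat witness: 2501 is composite.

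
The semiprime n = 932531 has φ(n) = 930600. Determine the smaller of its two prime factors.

φ(n) = (p−1)(q−1) = n − (p+q) + 1, so p + q = 932531 − 930600 + 1 = 1932.
p and q are the roots of t² − 1932t + 932531 = 0.
Discriminant: 1932² − 4·932531 = 3732624 − 3730124 = 2500; √2500 = 50.
q = (1932 − 50)/2 = 941, p = (1932 + 50)/2 = 991.
Check: 941 · 991 = 932531.

941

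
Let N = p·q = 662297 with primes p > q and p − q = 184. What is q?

727

Since p = q + 184, we have 662297 = q(q + 184), so q² + 184q − 662297 = 0.
Discriminant: 184² + 4·662297 = 33856 + 2649188 = 2683044; √2683044 = 1638.
q = (−184 + 1638)/2 = 727, and p = q + 184 = 911.
Check: 727 · 911 = 662297.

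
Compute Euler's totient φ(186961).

Factor: 186961 = 31 · 37 · 163.
φ(186961) = (31−1) · (37−1) · (163−1) = 30 · 36 · 162 = 174960.

174960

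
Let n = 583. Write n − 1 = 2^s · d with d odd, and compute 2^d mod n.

583 − 1 = 582 = 2^1 · 291, so d = 291.
2^1 ≡ 2 (mod 583)
2^2 ≡ 2^2 = 4 ≡ 4 (mod 583)
2^4 ≡ 4^2 = 16 ≡ 16 (mod 583)
2^8 ≡ 16^2 = 256 ≡ 256 (mod 583)
2^16 ≡ 256^2 = 65536 ≡ 240 (mod 583)
2^32 ≡ 240^2 = 57600 ≡ 466 (mod 583)
2^64 ≡ 466^2 = 217156 ≡ 280 (mod 583)
2^128 ≡ 280^2 = 78400 ≡ 278 (mod 583)
2^256 ≡ 278^2 = 77284 ≡ 328 (mod 583)
291 = 256 + 32 + 2 + 1 in binary powers of 2.
So 2^291 ≡ 328 · 466 · 4 · 2 ≡ 233 (mod 583).
Squaring chain: 233; never reaches −1, so base 2 is a Miller–Rabin witness that 583 is composite.

233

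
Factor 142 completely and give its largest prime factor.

142 = 2 · 71
71 is prime.
So 142 = 2 · 71; the largest prime factor is 71.

71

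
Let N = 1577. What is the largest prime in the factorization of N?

1577 = 19 · 83
83 is prime.
So 1577 = 19 · 83; the largest prime factor is 83.

83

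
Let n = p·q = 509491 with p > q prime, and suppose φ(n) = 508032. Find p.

φ(n) = (p−1)(q−1) = n − (p+q) + 1, so p + q = 509491 − 508032 + 1 = 1460.
p and q are the roots of t² − 1460t + 509491 = 0.
Discriminant: 1460² − 4·509491 = 2131600 − 2037964 = 93636; √93636 = 306.
q = (1460 − 306)/2 = 577, p = (1460 + 306)/2 = 883.
Check: 577 · 883 = 509491.

883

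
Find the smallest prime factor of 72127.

72127 is odd.
Digit sum 19, not divisible by 3.
Ends in 7: not divisible by 5.
7: 72127 = 7·10303 + 6
11: 72127 = 11·6557

11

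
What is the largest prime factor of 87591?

87591 = 3 · 29197
29197 = 7 · 4171
4171 = 43 · 97
97 is prime.
So 87591 = 3 · 7 · 43 · 97; the largest prime factor is 97.

97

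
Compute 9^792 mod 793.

508

9^1 ≡ 9 (mod 793)
9^2 ≡ 9^2 = 81 ≡ 81 (mod 793)
9^4 ≡ 81^2 = 6561 ≡ 217 (mod 793)
9^8 ≡ 217^2 = 47089 ≡ 302 (mod 793)
9^16 ≡ 302^2 = 91204 ≡ 9 (mod 793)
9^32 ≡ 9^2 = 81 ≡ 81 (mod 793)
9^64 ≡ 81^2 = 6561 ≡ 217 (mod 793)
9^128 ≡ 217^2 = 47089 ≡ 302 (mod 793)
9^256 ≡ 302^2 = 91204 ≡ 9 (mod 793)
9^512 ≡ 9^2 = 81 ≡ 81 (mod 793)
792 = 512 + 256 + 16 + 8 in binary powers of 2.
So 9^792 ≡ 81 · 9 · 9 · 302 ≡ 508 (mod 793).
Since 508 ≠ 1, base 9 is a Fermat witness: 793 is composite.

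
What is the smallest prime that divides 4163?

4163 is odd.
Digit sum 14, not divisible by 3.
Ends in 3: not divisible by 5.
7: 4163 = 7·594 + 5
11: 4163 = 11·378 + 5
13: 4163 = 13·320 + 3
17: 4163 = 17·244 + 15
19: 4163 = 19·219 + 2
23: 4163 = 23·181

23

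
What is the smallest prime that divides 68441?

89

68441 is odd.
Digit sum 23, not divisible by 3.
Ends in 1: not divisible by 5.
7: 68441 = 7·9777 + 2
11: 68441 = 11·6221 + 10
13: 68441 = 13·5264 + 9
17: 68441 = 17·4025 + 16
19: 68441 = 19·3602 + 3
23: 68441 = 23·2975 + 16
29: 68441 = 29·2360 + 1
31: 68441 = 31·2207 + 24
37: 68441 = 37·1849 + 28
41: 68441 = 41·1669 + 12
43: 68441 = 43·1591 + 28
47: 68441 = 47·1456 + 9
53: 68441 = 53·1291 + 18
59: 68441 = 59·1160 + 1
61: 68441 = 61·1121 + 60
67: 68441 = 67·1021 + 34
71: 68441 = 71·963 + 68
73: 68441 = 73·937 + 40
79: 68441 = 79·866 + 27
83: 68441 = 83·824 + 49
89: 68441 = 89·769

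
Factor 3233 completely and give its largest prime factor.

61

3233 = 53 · 61
61 is prime.
So 3233 = 53 · 61; the largest prime factor is 61.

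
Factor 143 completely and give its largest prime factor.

143 = 11 · 13
13 is prime.
So 143 = 11 · 13; the largest prime factor is 13.

13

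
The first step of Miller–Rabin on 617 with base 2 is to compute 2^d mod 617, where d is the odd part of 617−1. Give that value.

617 − 1 = 616 = 2^3 · 77, so d = 77.
2^1 ≡ 2 (mod 617)
2^2 ≡ 2^2 = 4 ≡ 4 (mod 617)
2^4 ≡ 4^2 = 16 ≡ 16 (mod 617)
2^8 ≡ 16^2 = 256 ≡ 256 (mod 617)
2^16 ≡ 256^2 = 65536 ≡ 134 (mod 617)
2^32 ≡ 134^2 = 17956 ≡ 63 (mod 617)
2^64 ≡ 63^2 = 3969 ≡ 267 (mod 617)
77 = 64 + 8 + 4 + 1 in binary powers of 2.
So 2^77 ≡ 267 · 256 · 16 · 2 ≡ 616 (mod 617).
Since 2^d ≡ 616 (mod 617), base 2 does not prove 617 composite.

616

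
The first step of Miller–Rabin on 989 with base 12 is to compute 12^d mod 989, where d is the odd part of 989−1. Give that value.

989 − 1 = 988 = 2^2 · 247, so d = 247.
12^1 ≡ 12 (mod 989)
12^2 ≡ 12^2 = 144 ≡ 144 (mod 989)
12^4 ≡ 144^2 = 20736 ≡ 956 (mod 989)
12^8 ≡ 956^2 = 913936 ≡ 100 (mod 989)
12^16 ≡ 100^2 = 10000 ≡ 110 (mod 989)
12^32 ≡ 110^2 = 12100 ≡ 232 (mod 989)
12^64 ≡ 232^2 = 53824 ≡ 418 (mod 989)
12^128 ≡ 418^2 = 174724 ≡ 660 (mod 989)
247 = 128 + 64 + 32 + 16 + 4 + 2 + 1 in binary powers of 2.
So 12^247 ≡ 660 · 418 · 232 · 110 · 956 · 144 · 12 ≡ 363 (mod 989).
Squaring chain: 363 → 232; never reaches −1, so base 12 is a Miller–Rabin witness that 989 is composite.

363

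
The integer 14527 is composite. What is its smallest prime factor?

14527 is odd.
Digit sum 19, not divisible by 3.
Ends in 7: not divisible by 5.
7: 14527 = 7·2075 + 2
11: 14527 = 11·1320 + 7
13: 14527 = 13·1117 + 6
17: 14527 = 17·854 + 9
19: 14527 = 19·764 + 11
23: 14527 = 23·631 + 14
29: 14527 = 29·500 + 27
31: 14527 = 31·468 + 19
37: 14527 = 37·392 + 23
41: 14527 = 41·354 + 13
43: 14527 = 43·337 + 36
47: 14527 = 47·309 + 4
53: 14527 = 53·274 + 5
59: 14527 = 59·246 + 13
61: 14527 = 61·238 + 9
67: 14527 = 67·216 + 55
71: 14527 = 71·204 + 43
73: 14527 = 73·199

73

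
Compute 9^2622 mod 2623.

752

9^1 ≡ 9 (mod 2623)
9^2 ≡ 9^2 = 81 ≡ 81 (mod 2623)
9^4 ≡ 81^2 = 6561 ≡ 1315 (mod 2623)
9^8 ≡ 1315^2 = 1729225 ≡ 668 (mod 2623)
9^16 ≡ 668^2 = 446224 ≡ 314 (mod 2623)
9^32 ≡ 314^2 = 98596 ≡ 1545 (mod 2623)
9^64 ≡ 1545^2 = 2387025 ≡ 95 (mod 2623)
9^128 ≡ 95^2 = 9025 ≡ 1156 (mod 2623)
9^256 ≡ 1156^2 = 1336336 ≡ 1229 (mod 2623)
9^512 ≡ 1229^2 = 1510441 ≡ 2216 (mod 2623)
9^1024 ≡ 2216^2 = 4910656 ≡ 400 (mod 2623)
9^2048 ≡ 400^2 = 160000 ≡ 2620 (mod 2623)
2622 = 2048 + 512 + 32 + 16 + 8 + 4 + 2 in binary powers of 2.
So 9^2622 ≡ 2620 · 2216 · 1545 · 314 · 668 · 1315 · 81 ≡ 752 (mod 2623).
Since 752 ≠ 1, base 9 is a Fermat witness: 2623 is composite.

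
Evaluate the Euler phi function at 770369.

743040

Factor: 770369 = 61 · 73 · 173.
φ(770369) = (61−1) · (73−1) · (173−1) = 60 · 72 · 172 = 743040.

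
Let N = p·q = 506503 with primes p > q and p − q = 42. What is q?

691

Since p = q + 42, we have 506503 = q(q + 42), so q² + 42q − 506503 = 0.
Discriminant: 42² + 4·506503 = 1764 + 2026012 = 2027776; √2027776 = 1424.
q = (−42 + 1424)/2 = 691, and p = q + 42 = 733.
Check: 691 · 733 = 506503.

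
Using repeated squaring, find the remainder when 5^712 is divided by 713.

315

5^1 ≡ 5 (mod 713)
5^2 ≡ 5^2 = 25 ≡ 25 (mod 713)
5^4 ≡ 25^2 = 625 ≡ 625 (mod 713)
5^8 ≡ 625^2 = 390625 ≡ 614 (mod 713)
5^16 ≡ 614^2 = 376996 ≡ 532 (mod 713)
5^32 ≡ 532^2 = 283024 ≡ 676 (mod 713)
5^64 ≡ 676^2 = 456976 ≡ 656 (mod 713)
5^128 ≡ 656^2 = 430336 ≡ 397 (mod 713)
5^256 ≡ 397^2 = 157609 ≡ 36 (mod 713)
5^512 ≡ 36^2 = 1296 ≡ 583 (mod 713)
712 = 512 + 128 + 64 + 8 in binary powers of 2.
So 5^712 ≡ 583 · 397 · 656 · 614 ≡ 315 (mod 713).
Since 315 ≠ 1, base 5 is a Fermat witness: 713 is composite.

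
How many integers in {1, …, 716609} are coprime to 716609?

688896

Factor: 716609 = 47 · 79 · 193.
φ(716609) = (47−1) · (79−1) · (193−1) = 46 · 78 · 192 = 688896.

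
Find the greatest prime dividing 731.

731 = 17 · 43
43 is prime.
So 731 = 17 · 43; the largest prime factor is 43.

43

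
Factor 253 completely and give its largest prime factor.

23

253 = 11 · 23
23 is prime.
So 253 = 11 · 23; the largest prime factor is 23.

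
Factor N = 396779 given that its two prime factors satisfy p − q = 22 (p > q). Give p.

Since p = q + 22, we have 396779 = q(q + 22), so q² + 22q − 396779 = 0.
Discriminant: 22² + 4·396779 = 484 + 1587116 = 1587600; √1587600 = 1260.
q = (−22 + 1260)/2 = 619, and p = q + 22 = 641.
Check: 619 · 641 = 396779.

641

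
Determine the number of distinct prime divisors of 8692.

3

8692 = 2^2 · 2173
2173 = 41 · 53
8692 = 2^2 · 41 · 53, which has 3 distinct prime factors.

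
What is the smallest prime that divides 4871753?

37

4871753 is odd.
Digit sum 35, not divisible by 3.
Ends in 3: not divisible by 5.
7: 4871753 = 7·695964 + 5
11: 4871753 = 11·442886 + 7
13: 4871753 = 13·374750 + 3
17: 4871753 = 17·286573 + 12
19: 4871753 = 19·256408 + 1
23: 4871753 = 23·211815 + 8
29: 4871753 = 29·167991 + 14
31: 4871753 = 31·157153 + 10
37: 4871753 = 37·131669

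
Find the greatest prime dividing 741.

741 = 3 · 247
247 = 13 · 19
19 is prime.
So 741 = 3 · 13 · 19; the largest prime factor is 19.

19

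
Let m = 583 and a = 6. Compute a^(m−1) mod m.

278

6^1 ≡ 6 (mod 583)
6^2 ≡ 6^2 = 36 ≡ 36 (mod 583)
6^4 ≡ 36^2 = 1296 ≡ 130 (mod 583)
6^8 ≡ 130^2 = 16900 ≡ 576 (mod 583)
6^16 ≡ 576^2 = 331776 ≡ 49 (mod 583)
6^32 ≡ 49^2 = 2401 ≡ 69 (mod 583)
6^64 ≡ 69^2 = 4761 ≡ 97 (mod 583)
6^128 ≡ 97^2 = 9409 ≡ 81 (mod 583)
6^256 ≡ 81^2 = 6561 ≡ 148 (mod 583)
6^512 ≡ 148^2 = 21904 ≡ 333 (mod 583)
582 = 512 + 64 + 4 + 2 in binary powers of 2.
So 6^582 ≡ 333 · 97 · 130 · 36 ≡ 278 (mod 583).
Since 278 ≠ 1, base 6 is a Fermat witness: 583 is composite.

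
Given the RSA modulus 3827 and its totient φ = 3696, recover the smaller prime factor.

43

φ(n) = (p−1)(q−1) = n − (p+q) + 1, so p + q = 3827 − 3696 + 1 = 132.
p and q are the roots of t² − 132t + 3827 = 0.
Discriminant: 132² − 4·3827 = 17424 − 15308 = 2116; √2116 = 46.
q = (132 − 46)/2 = 43, p = (132 + 46)/2 = 89.
Check: 43 · 89 = 3827.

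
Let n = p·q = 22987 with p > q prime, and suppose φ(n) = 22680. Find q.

127

φ(n) = (p−1)(q−1) = n − (p+q) + 1, so p + q = 22987 − 22680 + 1 = 308.
p and q are the roots of t² − 308t + 22987 = 0.
Discriminant: 308² − 4·22987 = 94864 − 91948 = 2916; √2916 = 54.
q = (308 − 54)/2 = 127, p = (308 + 54)/2 = 181.
Check: 127 · 181 = 22987.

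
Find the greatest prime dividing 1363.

1363 = 29 · 47
47 is prime.
So 1363 = 29 · 47; the largest prime factor is 47.

47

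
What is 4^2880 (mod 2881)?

107

4^1 ≡ 4 (mod 2881)
4^2 ≡ 4^2 = 16 ≡ 16 (mod 2881)
4^4 ≡ 16^2 = 256 ≡ 256 (mod 2881)
4^8 ≡ 256^2 = 65536 ≡ 2154 (mod 2881)
4^16 ≡ 2154^2 = 4639716 ≡ 1306 (mod 2881)
4^32 ≡ 1306^2 = 1705636 ≡ 84 (mod 2881)
4^64 ≡ 84^2 = 7056 ≡ 1294 (mod 2881)
4^128 ≡ 1294^2 = 1674436 ≡ 575 (mod 2881)
4^256 ≡ 575^2 = 330625 ≡ 2191 (mod 2881)
4^512 ≡ 2191^2 = 4800481 ≡ 735 (mod 2881)
4^1024 ≡ 735^2 = 540225 ≡ 1478 (mod 2881)
4^2048 ≡ 1478^2 = 2184484 ≡ 686 (mod 2881)
2880 = 2048 + 512 + 256 + 64 in binary powers of 2.
So 4^2880 ≡ 686 · 735 · 2191 · 1294 ≡ 107 (mod 2881).
Since 107 ≠ 1, base 4 is a Fermat witness: 2881 is composite.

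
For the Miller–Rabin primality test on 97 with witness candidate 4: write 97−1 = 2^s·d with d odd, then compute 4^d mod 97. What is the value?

97 − 1 = 96 = 2^5 · 3, so d = 3.
4^1 ≡ 4 (mod 97)
4^2 ≡ 4^2 = 16 ≡ 16 (mod 97)
3 = 2 + 1 in binary powers of 2.
So 4^3 ≡ 16 · 4 ≡ 64 (mod 97).
Squaring chain: 64 → 22 → 96 → 1 → 1; reaches −1, so base 4 does not prove 97 composite.

64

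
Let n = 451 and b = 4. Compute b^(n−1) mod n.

4^1 ≡ 4 (mod 451)
4^2 ≡ 4^2 = 16 ≡ 16 (mod 451)
4^4 ≡ 16^2 = 256 ≡ 256 (mod 451)
4^8 ≡ 256^2 = 65536 ≡ 141 (mod 451)
4^16 ≡ 141^2 = 19881 ≡ 37 (mod 451)
4^32 ≡ 37^2 = 1369 ≡ 16 (mod 451)
4^64 ≡ 16^2 = 256 ≡ 256 (mod 451)
4^128 ≡ 256^2 = 65536 ≡ 141 (mod 451)
4^256 ≡ 141^2 = 19881 ≡ 37 (mod 451)
450 = 256 + 128 + 64 + 2 in binary powers of 2.
So 4^450 ≡ 37 · 141 · 256 · 16 ≡ 1 (mod 451).
Since the result is 1, base 4 gives no evidence that 451 is composite.

1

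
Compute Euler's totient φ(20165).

15552

Factor: 20165 = 5 · 37 · 109.
φ(20165) = (5−1) · (37−1) · (109−1) = 4 · 36 · 108 = 15552.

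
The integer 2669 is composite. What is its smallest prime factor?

17

2669 is odd.
Digit sum 23, not divisible by 3.
Ends in 9: not divisible by 5.
7: 2669 = 7·381 + 2
11: 2669 = 11·242 + 7
13: 2669 = 13·205 + 4
17: 2669 = 17·157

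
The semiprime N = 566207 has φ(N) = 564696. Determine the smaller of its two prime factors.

φ(n) = (p−1)(q−1) = n − (p+q) + 1, so p + q = 566207 − 564696 + 1 = 1512.
p and q are the roots of t² − 1512t + 566207 = 0.
Discriminant: 1512² − 4·566207 = 2286144 − 2264828 = 21316; √21316 = 146.
q = (1512 − 146)/2 = 683, p = (1512 + 146)/2 = 829.
Check: 683 · 829 = 566207.

683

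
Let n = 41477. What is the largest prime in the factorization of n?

41477 = 19 · 2183
2183 = 37 · 59
59 is prime.
So 41477 = 19 · 37 · 59; the largest prime factor is 59.

59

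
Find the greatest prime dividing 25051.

47

25051 = 13 · 1927
1927 = 41 · 47
47 is prime.
So 25051 = 13 · 41 · 47; the largest prime factor is 47.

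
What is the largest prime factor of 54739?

67

54739 = 19 · 2881
2881 = 43 · 67
67 is prime.
So 54739 = 19 · 43 · 67; the largest prime factor is 67.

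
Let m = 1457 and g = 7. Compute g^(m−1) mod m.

1278

7^1 ≡ 7 (mod 1457)
7^2 ≡ 7^2 = 49 ≡ 49 (mod 1457)
7^4 ≡ 49^2 = 2401 ≡ 944 (mod 1457)
7^8 ≡ 944^2 = 891136 ≡ 909 (mod 1457)
7^16 ≡ 909^2 = 826281 ≡ 162 (mod 1457)
7^32 ≡ 162^2 = 26244 ≡ 18 (mod 1457)
7^64 ≡ 18^2 = 324 ≡ 324 (mod 1457)
7^128 ≡ 324^2 = 104976 ≡ 72 (mod 1457)
7^256 ≡ 72^2 = 5184 ≡ 813 (mod 1457)
7^512 ≡ 813^2 = 660969 ≡ 948 (mod 1457)
7^1024 ≡ 948^2 = 898704 ≡ 1192 (mod 1457)
1456 = 1024 + 256 + 128 + 32 + 16 in binary powers of 2.
So 7^1456 ≡ 1192 · 813 · 72 · 18 · 162 ≡ 1278 (mod 1457).
Since 1278 ≠ 1, base 7 is a Fermat witness: 1457 is composite.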